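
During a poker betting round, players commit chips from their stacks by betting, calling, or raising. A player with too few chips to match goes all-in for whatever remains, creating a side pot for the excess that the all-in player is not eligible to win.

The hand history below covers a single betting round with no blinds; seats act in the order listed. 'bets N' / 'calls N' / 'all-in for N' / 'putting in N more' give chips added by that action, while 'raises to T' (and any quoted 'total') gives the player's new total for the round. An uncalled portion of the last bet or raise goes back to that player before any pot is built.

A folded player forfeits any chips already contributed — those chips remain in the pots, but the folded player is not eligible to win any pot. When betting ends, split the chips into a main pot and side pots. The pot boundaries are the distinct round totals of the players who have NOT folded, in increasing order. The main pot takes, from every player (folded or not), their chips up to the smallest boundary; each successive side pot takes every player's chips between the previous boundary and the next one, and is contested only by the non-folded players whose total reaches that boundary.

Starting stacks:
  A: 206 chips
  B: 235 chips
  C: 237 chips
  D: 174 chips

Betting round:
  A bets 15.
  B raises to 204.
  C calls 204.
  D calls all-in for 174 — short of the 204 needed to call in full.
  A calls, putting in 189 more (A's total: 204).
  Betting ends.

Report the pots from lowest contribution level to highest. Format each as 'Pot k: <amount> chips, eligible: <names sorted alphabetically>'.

Contributions: A=204, B=204, C=204, D=174
Pot levels (distinct totals of non-folded players): 174, 204
Layer 1-174: 174 each from A, B, C, D = 174*4 = 696 chips; eligible A, B, C, D
Layer 175-204: 30 each from A, B, C = 30*3 = 90 chips; eligible A, B, C

Pot 1: 696 chips, eligible: A, B, C, D
Pot 2: 90 chips, eligible: A, B, C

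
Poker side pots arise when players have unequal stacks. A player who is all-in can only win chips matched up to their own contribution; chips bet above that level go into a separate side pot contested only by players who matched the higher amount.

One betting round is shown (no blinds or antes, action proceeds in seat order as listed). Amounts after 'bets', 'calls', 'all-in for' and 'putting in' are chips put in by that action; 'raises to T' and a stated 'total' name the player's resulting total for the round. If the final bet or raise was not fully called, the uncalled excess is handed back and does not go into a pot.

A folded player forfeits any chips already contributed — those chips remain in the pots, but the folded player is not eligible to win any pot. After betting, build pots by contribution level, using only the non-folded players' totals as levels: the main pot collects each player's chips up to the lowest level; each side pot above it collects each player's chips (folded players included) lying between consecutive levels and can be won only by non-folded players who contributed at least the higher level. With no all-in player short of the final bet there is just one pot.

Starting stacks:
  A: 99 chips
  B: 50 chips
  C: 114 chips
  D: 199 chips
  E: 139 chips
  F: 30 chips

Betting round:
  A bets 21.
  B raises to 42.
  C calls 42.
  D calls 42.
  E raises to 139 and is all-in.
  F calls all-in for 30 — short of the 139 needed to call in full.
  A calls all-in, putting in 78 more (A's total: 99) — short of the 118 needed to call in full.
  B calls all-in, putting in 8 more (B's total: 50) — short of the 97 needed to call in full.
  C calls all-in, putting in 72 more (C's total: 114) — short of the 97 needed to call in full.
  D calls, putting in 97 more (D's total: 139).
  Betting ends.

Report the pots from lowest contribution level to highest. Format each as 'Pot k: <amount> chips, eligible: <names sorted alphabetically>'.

Pot 1: 180 chips, eligible: A, B, C, D, E, F
Pot 2: 100 chips, eligible: A, B, C, D, E
Pot 3: 196 chips, eligible: A, C, D, E
Pot 4: 45 chips, eligible: C, D, E
Pot 5: 50 chips, eligible: D, E

Derivation:
Contributions: A=99, B=50, C=114, D=139, E=139, F=30
Pot levels (distinct totals of non-folded players): 30, 50, 99, 114, 139
Layer 1-30: 30 each from A, B, C, D, E, F = 30*6 = 180 chips; eligible A, B, C, D, E, F
Layer 31-50: 20 each from A, B, C, D, E = 20*5 = 100 chips; eligible A, B, C, D, E
Layer 51-99: 49 each from A, C, D, E = 49*4 = 196 chips; eligible A, C, D, E
Layer 100-114: 15 each from C, D, E = 15*3 = 45 chips; eligible C, D, E
Layer 115-139: 25 each from D, E = 25*2 = 50 chips; eligible D, E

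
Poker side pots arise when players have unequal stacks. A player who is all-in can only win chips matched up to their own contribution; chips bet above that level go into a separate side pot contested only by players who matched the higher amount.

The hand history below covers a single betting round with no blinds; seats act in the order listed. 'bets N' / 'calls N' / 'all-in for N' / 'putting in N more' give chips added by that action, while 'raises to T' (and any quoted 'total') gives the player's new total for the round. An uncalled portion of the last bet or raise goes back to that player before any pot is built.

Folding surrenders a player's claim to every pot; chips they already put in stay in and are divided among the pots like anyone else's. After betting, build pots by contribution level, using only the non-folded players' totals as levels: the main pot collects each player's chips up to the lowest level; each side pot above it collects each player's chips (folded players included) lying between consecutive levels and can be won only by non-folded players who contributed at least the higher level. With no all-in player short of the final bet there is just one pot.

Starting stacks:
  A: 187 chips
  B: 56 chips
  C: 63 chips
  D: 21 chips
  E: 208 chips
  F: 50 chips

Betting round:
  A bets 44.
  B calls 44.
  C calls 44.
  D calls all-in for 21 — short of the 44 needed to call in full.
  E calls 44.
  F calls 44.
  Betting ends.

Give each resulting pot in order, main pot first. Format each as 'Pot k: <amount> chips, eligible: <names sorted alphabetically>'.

Pot 1: 126 chips, eligible: A, B, C, D, E, F
Pot 2: 115 chips, eligible: A, B, C, E, F

Derivation:
Contributions: A=44, B=44, C=44, D=21, E=44, F=44
Pot levels (distinct totals of non-folded players): 21, 44
Layer 1-21: 21 each from A, B, C, D, E, F = 21*6 = 126 chips; eligible A, B, C, D, E, F
Layer 22-44: 23 each from A, B, C, E, F = 23*5 = 115 chips; eligible A, B, C, E, F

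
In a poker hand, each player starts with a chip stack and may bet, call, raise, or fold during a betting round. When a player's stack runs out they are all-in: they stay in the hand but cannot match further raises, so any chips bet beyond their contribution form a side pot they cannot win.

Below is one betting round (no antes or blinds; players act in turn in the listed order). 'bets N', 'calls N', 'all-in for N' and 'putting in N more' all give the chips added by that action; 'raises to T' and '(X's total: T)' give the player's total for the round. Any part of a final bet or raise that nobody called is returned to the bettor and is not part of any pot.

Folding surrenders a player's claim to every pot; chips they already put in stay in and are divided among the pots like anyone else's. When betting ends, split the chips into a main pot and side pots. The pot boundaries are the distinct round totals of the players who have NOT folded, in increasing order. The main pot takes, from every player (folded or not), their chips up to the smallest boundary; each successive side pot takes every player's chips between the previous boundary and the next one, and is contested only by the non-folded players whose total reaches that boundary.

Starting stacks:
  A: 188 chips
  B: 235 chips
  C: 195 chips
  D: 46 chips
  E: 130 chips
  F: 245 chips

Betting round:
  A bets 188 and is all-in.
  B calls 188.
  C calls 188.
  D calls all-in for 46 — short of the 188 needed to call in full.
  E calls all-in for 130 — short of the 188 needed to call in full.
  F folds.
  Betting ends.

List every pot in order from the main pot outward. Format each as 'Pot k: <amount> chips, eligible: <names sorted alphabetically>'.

Pot 1: 230 chips, eligible: A, B, C, D, E
Pot 2: 336 chips, eligible: A, B, C, E
Pot 3: 174 chips, eligible: A, B, C

Derivation:
Contributions: A=188, B=188, C=188, D=46, E=130
Folded: F
Pot levels (distinct totals of non-folded players): 46, 130, 188
Layer 1-46: 46 each from A, B, C, D, E = 46*5 = 230 chips; eligible A, B, C, D, E
Layer 47-130: 84 each from A, B, C, E = 84*4 = 336 chips; eligible A, B, C, E
Layer 131-188: 58 each from A, B, C = 58*3 = 174 chips; eligible A, B, C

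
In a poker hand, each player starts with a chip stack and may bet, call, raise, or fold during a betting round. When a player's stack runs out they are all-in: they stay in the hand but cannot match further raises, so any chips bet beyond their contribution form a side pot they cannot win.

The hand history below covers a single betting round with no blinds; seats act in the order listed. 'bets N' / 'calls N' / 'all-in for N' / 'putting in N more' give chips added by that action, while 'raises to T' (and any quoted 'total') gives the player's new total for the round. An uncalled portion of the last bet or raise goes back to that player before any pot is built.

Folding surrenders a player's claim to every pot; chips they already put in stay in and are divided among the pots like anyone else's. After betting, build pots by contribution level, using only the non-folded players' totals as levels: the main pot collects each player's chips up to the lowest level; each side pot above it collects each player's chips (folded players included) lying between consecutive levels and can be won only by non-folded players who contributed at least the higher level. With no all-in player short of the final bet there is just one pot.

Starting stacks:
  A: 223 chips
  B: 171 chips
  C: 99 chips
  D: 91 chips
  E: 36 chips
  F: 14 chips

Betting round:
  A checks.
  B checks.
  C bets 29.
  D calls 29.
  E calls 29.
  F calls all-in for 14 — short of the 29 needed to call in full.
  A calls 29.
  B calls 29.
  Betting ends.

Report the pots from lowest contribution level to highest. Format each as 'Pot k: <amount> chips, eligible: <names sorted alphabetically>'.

Contributions: A=29, B=29, C=29, D=29, E=29, F=14
Pot levels (distinct totals of non-folded players): 14, 29
Layer 1-14: 14 each from A, B, C, D, E, F = 14*6 = 84 chips; eligible A, B, C, D, E, F
Layer 15-29: 15 each from A, B, C, D, E = 15*5 = 75 chips; eligible A, B, C, D, E

Pot 1: 84 chips, eligible: A, B, C, D, E, F
Pot 2: 75 chips, eligible: A, B, C, D, E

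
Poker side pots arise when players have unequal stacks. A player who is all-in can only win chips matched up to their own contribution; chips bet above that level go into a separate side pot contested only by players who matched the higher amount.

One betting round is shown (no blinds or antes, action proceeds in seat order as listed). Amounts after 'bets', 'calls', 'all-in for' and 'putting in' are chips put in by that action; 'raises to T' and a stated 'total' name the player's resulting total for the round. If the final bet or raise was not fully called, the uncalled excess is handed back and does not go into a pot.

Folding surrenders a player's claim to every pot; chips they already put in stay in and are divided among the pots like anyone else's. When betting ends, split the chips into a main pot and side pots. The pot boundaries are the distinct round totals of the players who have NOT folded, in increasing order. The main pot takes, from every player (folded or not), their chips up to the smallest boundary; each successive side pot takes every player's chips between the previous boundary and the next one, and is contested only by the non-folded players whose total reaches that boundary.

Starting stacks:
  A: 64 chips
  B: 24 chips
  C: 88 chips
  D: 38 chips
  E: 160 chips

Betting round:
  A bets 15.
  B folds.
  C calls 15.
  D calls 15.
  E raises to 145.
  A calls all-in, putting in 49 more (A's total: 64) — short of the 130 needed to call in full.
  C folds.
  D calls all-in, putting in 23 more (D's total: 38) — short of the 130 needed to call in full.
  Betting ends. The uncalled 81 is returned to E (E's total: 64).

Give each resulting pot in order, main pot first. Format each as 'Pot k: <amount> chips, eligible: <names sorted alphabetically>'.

Contributions (after 81 returned to E): A=64, C=15, D=38, E=64
Folded: B, C
Pot levels (distinct totals of non-folded players): 38, 64
Layer 1-38: A 38 + C 15 + D 38 + E 38 = 129 chips; eligible A, D, E
Layer 39-64: 26 each from A, E = 26*2 = 52 chips; eligible A, E

Pot 1: 129 chips, eligible: A, D, E
Pot 2: 52 chips, eligible: A, E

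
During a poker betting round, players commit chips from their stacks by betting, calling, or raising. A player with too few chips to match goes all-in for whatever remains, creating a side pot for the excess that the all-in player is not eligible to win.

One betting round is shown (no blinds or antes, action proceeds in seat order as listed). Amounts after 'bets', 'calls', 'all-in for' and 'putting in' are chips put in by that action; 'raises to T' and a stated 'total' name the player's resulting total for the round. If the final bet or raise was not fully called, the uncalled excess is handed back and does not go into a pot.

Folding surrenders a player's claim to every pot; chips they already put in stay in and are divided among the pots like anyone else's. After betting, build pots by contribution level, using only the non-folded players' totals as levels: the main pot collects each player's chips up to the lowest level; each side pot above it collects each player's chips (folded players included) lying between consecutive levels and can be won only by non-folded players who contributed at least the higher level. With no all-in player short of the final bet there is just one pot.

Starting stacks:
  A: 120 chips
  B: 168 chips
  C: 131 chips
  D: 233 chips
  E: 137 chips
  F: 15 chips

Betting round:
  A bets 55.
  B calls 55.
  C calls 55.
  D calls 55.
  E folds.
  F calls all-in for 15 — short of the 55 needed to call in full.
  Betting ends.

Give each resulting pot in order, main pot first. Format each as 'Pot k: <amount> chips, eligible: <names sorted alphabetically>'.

Contributions: A=55, B=55, C=55, D=55, F=15
Folded: E
Pot levels (distinct totals of non-folded players): 15, 55
Layer 1-15: 15 each from A, B, C, D, F = 15*5 = 75 chips; eligible A, B, C, D, F
Layer 16-55: 40 each from A, B, C, D = 40*4 = 160 chips; eligible A, B, C, D

Pot 1: 75 chips, eligible: A, B, C, D, F
Pot 2: 160 chips, eligible: A, B, C, D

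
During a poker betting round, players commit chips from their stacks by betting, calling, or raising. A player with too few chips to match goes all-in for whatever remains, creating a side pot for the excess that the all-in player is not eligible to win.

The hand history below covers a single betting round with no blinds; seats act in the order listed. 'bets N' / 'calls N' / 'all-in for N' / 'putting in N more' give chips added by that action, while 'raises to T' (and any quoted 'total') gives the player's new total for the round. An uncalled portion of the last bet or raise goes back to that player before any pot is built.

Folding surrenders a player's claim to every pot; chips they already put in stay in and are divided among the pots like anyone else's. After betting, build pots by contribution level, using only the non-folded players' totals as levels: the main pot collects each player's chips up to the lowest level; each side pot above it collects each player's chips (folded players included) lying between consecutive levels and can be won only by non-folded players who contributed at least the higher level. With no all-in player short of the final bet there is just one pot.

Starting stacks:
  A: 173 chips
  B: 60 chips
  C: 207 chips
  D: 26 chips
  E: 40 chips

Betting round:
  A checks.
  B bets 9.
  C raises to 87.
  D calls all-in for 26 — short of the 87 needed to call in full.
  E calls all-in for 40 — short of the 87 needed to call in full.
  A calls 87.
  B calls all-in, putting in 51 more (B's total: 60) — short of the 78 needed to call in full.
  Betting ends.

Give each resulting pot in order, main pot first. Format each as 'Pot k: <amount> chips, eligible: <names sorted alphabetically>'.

Contributions: A=87, B=60, C=87, D=26, E=40
Pot levels (distinct totals of non-folded players): 26, 40, 60, 87
Layer 1-26: 26 each from A, B, C, D, E = 26*5 = 130 chips; eligible A, B, C, D, E
Layer 27-40: 14 each from A, B, C, E = 14*4 = 56 chips; eligible A, B, C, E
Layer 41-60: 20 each from A, B, C = 20*3 = 60 chips; eligible A, B, C
Layer 61-87: 27 each from A, C = 27*2 = 54 chips; eligible A, C

Pot 1: 130 chips, eligible: A, B, C, D, E
Pot 2: 56 chips, eligible: A, B, C, E
Pot 3: 60 chips, eligible: A, B, C
Pot 4: 54 chips, eligible: A, C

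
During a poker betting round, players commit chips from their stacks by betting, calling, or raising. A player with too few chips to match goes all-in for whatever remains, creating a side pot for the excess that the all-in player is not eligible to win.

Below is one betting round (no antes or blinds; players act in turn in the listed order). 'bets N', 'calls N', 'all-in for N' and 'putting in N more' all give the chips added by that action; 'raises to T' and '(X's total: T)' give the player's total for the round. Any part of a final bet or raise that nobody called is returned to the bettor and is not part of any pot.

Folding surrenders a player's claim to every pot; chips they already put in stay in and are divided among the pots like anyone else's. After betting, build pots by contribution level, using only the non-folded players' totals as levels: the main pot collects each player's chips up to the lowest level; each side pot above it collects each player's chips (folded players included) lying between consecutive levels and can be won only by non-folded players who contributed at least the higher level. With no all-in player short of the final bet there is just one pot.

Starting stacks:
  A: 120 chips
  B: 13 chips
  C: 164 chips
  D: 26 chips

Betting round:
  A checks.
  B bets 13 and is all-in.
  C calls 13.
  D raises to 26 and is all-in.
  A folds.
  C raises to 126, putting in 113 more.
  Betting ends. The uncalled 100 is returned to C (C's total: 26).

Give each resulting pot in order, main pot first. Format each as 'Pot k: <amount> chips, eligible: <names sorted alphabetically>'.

Pot 1: 39 chips, eligible: B, C, D
Pot 2: 26 chips, eligible: C, D

Derivation:
Contributions (after 100 returned to C): B=13, C=26, D=26
Folded: A
Pot levels (distinct totals of non-folded players): 13, 26
Layer 1-13: 13 each from B, C, D = 13*3 = 39 chips; eligible B, C, D
Layer 14-26: 13 each from C, D = 13*2 = 26 chips; eligible C, D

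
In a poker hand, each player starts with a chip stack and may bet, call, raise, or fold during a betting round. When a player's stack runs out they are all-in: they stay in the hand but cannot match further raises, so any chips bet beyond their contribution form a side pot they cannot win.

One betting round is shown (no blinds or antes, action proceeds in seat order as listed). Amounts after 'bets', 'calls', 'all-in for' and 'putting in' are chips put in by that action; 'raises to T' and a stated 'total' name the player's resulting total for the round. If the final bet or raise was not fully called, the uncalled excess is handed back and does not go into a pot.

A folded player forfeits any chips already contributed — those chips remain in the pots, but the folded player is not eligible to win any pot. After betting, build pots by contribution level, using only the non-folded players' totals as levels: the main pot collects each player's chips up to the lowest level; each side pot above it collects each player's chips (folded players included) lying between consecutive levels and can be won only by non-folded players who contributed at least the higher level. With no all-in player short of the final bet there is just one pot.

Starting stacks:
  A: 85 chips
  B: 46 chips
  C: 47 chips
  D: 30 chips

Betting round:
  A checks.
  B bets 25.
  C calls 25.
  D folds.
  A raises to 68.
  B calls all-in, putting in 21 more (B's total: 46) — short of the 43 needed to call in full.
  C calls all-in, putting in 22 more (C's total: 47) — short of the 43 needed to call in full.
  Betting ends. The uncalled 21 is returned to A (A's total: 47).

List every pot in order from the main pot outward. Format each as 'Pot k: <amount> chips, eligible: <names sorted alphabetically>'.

Contributions (after 21 returned to A): A=47, B=46, C=47
Folded: D
Pot levels (distinct totals of non-folded players): 46, 47
Layer 1-46: 46 each from A, B, C = 46*3 = 138 chips; eligible A, B, C
Layer 47-47: 1 each from A, C = 1*2 = 2 chips; eligible A, C

Pot 1: 138 chips, eligible: A, B, C
Pot 2: 2 chips, eligible: A, C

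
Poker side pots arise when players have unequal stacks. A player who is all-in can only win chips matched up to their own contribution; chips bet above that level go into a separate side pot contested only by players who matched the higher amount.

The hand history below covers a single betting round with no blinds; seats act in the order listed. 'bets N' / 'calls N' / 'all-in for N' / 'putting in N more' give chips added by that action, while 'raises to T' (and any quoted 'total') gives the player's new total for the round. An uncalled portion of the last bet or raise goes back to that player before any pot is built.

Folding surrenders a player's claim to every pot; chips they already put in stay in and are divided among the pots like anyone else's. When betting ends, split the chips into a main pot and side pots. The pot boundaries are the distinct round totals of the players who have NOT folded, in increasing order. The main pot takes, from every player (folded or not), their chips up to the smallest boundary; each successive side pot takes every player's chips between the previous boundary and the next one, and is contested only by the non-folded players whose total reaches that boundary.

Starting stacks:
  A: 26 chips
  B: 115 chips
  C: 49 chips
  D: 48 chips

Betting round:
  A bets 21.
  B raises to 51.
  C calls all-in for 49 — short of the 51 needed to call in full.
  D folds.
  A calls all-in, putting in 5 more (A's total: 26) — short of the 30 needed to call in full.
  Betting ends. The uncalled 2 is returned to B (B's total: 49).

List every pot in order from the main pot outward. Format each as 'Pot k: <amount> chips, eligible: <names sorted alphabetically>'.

Contributions (after 2 returned to B): A=26, B=49, C=49
Folded: D
Pot levels (distinct totals of non-folded players): 26, 49
Layer 1-26: 26 each from A, B, C = 26*3 = 78 chips; eligible A, B, C
Layer 27-49: 23 each from B, C = 23*2 = 46 chips; eligible B, C

Pot 1: 78 chips, eligible: A, B, C
Pot 2: 46 chips, eligible: B, C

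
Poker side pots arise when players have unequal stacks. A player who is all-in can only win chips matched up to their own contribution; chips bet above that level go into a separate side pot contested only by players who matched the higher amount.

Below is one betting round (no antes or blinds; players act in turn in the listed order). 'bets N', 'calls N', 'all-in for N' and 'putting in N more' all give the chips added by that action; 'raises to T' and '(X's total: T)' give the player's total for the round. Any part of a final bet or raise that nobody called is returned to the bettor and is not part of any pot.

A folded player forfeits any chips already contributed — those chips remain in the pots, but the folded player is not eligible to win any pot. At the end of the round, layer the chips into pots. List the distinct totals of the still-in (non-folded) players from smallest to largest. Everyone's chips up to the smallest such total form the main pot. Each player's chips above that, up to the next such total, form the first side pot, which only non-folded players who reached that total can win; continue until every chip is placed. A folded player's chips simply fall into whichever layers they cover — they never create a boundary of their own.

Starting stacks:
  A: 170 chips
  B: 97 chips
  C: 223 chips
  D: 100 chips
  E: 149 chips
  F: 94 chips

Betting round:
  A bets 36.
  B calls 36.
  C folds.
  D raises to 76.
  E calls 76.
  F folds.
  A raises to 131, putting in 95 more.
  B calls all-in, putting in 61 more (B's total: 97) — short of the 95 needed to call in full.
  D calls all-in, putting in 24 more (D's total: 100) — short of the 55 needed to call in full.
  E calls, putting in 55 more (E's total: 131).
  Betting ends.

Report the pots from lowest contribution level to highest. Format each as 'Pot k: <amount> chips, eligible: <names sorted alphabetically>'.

Contributions: A=131, B=97, D=100, E=131
Folded: C, F
Pot levels (distinct totals of non-folded players): 97, 100, 131
Layer 1-97: 97 each from A, B, D, E = 97*4 = 388 chips; eligible A, B, D, E
Layer 98-100: 3 each from A, D, E = 3*3 = 9 chips; eligible A, D, E
Layer 101-131: 31 each from A, E = 31*2 = 62 chips; eligible A, E

Pot 1: 388 chips, eligible: A, B, D, E
Pot 2: 9 chips, eligible: A, D, E
Pot 3: 62 chips, eligible: A, E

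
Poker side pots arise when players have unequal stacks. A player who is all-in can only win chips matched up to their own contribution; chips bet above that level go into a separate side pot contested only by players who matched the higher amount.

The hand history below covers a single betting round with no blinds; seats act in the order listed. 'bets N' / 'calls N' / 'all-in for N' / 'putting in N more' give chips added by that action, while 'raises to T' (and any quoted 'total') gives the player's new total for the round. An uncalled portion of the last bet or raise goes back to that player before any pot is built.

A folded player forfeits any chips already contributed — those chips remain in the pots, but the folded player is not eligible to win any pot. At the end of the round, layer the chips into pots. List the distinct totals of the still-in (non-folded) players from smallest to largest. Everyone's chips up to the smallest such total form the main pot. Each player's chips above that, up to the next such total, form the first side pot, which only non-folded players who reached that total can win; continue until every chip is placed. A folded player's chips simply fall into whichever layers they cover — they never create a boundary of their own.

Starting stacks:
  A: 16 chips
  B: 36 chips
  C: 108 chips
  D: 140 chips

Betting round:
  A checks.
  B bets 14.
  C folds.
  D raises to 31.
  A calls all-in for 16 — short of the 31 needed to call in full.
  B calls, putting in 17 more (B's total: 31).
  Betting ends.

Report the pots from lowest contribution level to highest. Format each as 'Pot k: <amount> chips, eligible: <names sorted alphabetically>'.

Pot 1: 48 chips, eligible: A, B, D
Pot 2: 30 chips, eligible: B, D

Derivation:
Contributions: A=16, B=31, D=31
Folded: C
Pot levels (distinct totals of non-folded players): 16, 31
Layer 1-16: 16 each from A, B, D = 16*3 = 48 chips; eligible A, B, D
Layer 17-31: 15 each from B, D = 15*2 = 30 chips; eligible B, D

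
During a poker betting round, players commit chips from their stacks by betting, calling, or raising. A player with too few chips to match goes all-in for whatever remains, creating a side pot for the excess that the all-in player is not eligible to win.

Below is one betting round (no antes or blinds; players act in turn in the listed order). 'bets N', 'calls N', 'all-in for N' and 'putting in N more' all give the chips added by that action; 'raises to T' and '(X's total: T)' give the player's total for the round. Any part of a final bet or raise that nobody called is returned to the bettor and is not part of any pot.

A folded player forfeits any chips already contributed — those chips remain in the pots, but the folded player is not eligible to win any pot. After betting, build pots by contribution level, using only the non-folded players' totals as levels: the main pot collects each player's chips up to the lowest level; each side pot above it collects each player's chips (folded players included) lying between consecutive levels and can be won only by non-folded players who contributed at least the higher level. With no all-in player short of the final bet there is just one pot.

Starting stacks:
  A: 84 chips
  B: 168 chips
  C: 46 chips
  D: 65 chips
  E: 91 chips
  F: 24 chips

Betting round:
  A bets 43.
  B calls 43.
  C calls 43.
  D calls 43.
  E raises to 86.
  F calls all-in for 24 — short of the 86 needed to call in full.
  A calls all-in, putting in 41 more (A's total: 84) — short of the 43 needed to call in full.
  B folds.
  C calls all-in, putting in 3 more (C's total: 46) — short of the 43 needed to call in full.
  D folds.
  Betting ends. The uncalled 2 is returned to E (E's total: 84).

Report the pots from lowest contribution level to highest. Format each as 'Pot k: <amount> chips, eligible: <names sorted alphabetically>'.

Contributions (after 2 returned to E): A=84, B=43, C=46, D=43, E=84, F=24
Folded: B, D
Pot levels (distinct totals of non-folded players): 24, 46, 84
Layer 1-24: 24 each from A, B, C, D, E, F = 24*6 = 144 chips; eligible A, C, E, F
Layer 25-46: A 22 + B 19 + C 22 + D 19 + E 22 = 104 chips; eligible A, C, E
Layer 47-84: 38 each from A, E = 38*2 = 76 chips; eligible A, E

Pot 1: 144 chips, eligible: A, C, E, F
Pot 2: 104 chips, eligible: A, C, E
Pot 3: 76 chips, eligible: A, E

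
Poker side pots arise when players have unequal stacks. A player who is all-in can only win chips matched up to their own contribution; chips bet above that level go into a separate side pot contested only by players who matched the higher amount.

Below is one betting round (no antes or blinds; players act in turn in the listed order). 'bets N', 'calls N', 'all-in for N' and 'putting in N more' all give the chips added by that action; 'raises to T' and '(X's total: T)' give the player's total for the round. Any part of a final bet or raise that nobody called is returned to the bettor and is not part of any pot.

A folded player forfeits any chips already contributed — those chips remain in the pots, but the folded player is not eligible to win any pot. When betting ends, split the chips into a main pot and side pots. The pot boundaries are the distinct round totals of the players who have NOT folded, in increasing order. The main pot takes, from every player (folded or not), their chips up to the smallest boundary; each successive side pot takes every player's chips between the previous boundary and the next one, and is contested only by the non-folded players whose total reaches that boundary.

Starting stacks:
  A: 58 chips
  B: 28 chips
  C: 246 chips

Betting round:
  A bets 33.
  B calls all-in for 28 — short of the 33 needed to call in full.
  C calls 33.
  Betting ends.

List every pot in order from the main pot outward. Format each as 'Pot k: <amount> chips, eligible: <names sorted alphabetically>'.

Contributions: A=33, B=28, C=33
Pot levels (distinct totals of non-folded players): 28, 33
Layer 1-28: 28 each from A, B, C = 28*3 = 84 chips; eligible A, B, C
Layer 29-33: 5 each from A, C = 5*2 = 10 chips; eligible A, C

Pot 1: 84 chips, eligible: A, B, C
Pot 2: 10 chips, eligible: A, C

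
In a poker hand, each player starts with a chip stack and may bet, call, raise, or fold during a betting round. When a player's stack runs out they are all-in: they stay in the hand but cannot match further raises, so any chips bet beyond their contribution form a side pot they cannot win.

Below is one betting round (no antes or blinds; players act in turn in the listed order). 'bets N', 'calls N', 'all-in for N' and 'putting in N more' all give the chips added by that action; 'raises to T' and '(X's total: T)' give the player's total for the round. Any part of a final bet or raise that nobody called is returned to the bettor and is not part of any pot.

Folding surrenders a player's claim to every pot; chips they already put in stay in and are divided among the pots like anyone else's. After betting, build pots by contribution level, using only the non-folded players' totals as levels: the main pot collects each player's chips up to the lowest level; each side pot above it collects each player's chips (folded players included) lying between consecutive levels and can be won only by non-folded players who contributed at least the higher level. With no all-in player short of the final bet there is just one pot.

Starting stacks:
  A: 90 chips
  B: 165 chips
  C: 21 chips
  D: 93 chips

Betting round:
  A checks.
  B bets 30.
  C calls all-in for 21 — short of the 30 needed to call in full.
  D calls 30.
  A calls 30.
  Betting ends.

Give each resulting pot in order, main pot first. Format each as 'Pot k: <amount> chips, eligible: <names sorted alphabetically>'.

Contributions: A=30, B=30, C=21, D=30
Pot levels (distinct totals of non-folded players): 21, 30
Layer 1-21: 21 each from A, B, C, D = 21*4 = 84 chips; eligible A, B, C, D
Layer 22-30: 9 each from A, B, D = 9*3 = 27 chips; eligible A, B, D

Pot 1: 84 chips, eligible: A, B, C, D
Pot 2: 27 chips, eligible: A, B, D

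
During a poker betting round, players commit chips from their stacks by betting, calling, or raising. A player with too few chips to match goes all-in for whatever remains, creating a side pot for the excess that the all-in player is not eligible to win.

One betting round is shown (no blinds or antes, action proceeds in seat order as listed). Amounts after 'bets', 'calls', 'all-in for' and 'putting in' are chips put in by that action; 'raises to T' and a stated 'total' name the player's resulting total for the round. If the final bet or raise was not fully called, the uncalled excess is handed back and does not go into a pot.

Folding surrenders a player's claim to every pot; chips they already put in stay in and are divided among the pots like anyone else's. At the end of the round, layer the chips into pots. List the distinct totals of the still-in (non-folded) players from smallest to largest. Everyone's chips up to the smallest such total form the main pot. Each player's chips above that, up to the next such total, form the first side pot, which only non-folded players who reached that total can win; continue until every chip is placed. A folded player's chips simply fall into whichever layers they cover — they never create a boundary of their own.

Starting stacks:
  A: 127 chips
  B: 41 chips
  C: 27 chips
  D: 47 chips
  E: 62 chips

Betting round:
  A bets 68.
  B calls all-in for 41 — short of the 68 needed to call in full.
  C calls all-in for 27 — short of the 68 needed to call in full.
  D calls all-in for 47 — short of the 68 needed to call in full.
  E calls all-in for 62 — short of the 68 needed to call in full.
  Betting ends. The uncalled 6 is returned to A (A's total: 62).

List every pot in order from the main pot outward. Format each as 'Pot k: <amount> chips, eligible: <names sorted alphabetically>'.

Pot 1: 135 chips, eligible: A, B, C, D, E
Pot 2: 56 chips, eligible: A, B, D, E
Pot 3: 18 chips, eligible: A, D, E
Pot 4: 30 chips, eligible: A, E

Derivation:
Contributions (after 6 returned to A): A=62, B=41, C=27, D=47, E=62
Pot levels (distinct totals of non-folded players): 27, 41, 47, 62
Layer 1-27: 27 each from A, B, C, D, E = 27*5 = 135 chips; eligible A, B, C, D, E
Layer 28-41: 14 each from A, B, D, E = 14*4 = 56 chips; eligible A, B, D, E
Layer 42-47: 6 each from A, D, E = 6*3 = 18 chips; eligible A, D, E
Layer 48-62: 15 each from A, E = 15*2 = 30 chips; eligible A, E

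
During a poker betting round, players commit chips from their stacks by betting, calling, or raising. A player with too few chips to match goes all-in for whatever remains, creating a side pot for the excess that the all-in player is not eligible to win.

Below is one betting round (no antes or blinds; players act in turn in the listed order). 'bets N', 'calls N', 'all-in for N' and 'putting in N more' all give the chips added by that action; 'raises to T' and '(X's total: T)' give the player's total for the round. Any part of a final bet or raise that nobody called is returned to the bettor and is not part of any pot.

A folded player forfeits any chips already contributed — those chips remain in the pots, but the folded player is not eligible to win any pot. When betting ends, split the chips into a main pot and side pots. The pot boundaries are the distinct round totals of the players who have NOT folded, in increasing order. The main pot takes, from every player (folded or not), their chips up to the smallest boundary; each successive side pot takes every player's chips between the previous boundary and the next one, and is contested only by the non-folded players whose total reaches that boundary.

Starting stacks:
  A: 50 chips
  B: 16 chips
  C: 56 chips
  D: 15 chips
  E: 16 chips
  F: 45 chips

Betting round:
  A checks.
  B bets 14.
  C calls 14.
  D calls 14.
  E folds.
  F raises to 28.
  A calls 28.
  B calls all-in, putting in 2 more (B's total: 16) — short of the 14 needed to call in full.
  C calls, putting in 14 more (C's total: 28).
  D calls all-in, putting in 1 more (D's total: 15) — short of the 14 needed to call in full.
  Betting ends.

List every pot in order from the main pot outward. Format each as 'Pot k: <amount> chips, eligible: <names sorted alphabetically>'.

Pot 1: 75 chips, eligible: A, B, C, D, F
Pot 2: 4 chips, eligible: A, B, C, F
Pot 3: 36 chips, eligible: A, C, F

Derivation:
Contributions: A=28, B=16, C=28, D=15, F=28
Folded: E
Pot levels (distinct totals of non-folded players): 15, 16, 28
Layer 1-15: 15 each from A, B, C, D, F = 15*5 = 75 chips; eligible A, B, C, D, F
Layer 16-16: 1 each from A, B, C, F = 1*4 = 4 chips; eligible A, B, C, F
Layer 17-28: 12 each from A, C, F = 12*3 = 36 chips; eligible A, C, F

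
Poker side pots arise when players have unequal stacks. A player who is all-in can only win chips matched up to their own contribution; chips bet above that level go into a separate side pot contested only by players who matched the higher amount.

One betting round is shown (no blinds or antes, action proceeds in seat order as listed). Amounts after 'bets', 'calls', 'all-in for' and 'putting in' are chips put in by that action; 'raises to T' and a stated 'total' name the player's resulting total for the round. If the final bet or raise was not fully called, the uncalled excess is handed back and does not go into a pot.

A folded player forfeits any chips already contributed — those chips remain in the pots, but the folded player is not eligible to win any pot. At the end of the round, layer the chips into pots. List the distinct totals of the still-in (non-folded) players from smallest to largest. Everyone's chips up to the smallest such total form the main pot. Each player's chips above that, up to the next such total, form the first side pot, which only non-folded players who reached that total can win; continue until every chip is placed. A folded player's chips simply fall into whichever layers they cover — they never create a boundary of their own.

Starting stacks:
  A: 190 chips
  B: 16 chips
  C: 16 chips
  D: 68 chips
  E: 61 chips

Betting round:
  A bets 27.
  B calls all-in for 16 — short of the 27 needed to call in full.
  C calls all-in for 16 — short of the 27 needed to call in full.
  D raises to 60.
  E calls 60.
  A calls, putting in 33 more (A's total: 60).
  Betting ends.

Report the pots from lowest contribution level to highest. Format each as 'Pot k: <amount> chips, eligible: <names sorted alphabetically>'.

Pot 1: 80 chips, eligible: A, B, C, D, E
Pot 2: 132 chips, eligible: A, D, E

Derivation:
Contributions: A=60, B=16, C=16, D=60, E=60
Pot levels (distinct totals of non-folded players): 16, 60
Layer 1-16: 16 each from A, B, C, D, E = 16*5 = 80 chips; eligible A, B, C, D, E
Layer 17-60: 44 each from A, D, E = 44*3 = 132 chips; eligible A, D, E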